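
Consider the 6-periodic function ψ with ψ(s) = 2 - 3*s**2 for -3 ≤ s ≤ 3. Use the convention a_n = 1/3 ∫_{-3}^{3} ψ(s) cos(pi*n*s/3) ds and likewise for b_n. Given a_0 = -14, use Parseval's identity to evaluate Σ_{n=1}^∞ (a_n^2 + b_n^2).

Parseval: a_0^2/2 + Σ_{n≥1} (a_n^2+b_n^2) = 1/3 ∫_{-3}^{3} ψ(s)^2 ds = 1138/5.
Subtract a_0^2/2 = 98: Σ (a_n^2+b_n^2) = 648/5.

648/5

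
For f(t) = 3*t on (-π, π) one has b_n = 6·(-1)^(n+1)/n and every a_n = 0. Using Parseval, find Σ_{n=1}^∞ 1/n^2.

pi**2/6

Parseval: Σ b_n^2 = (1/π) ∫_{-π}^{π} f(t)^2 dt = 6*pi**2.
Σ b_n^2 = Σ 36/n^2, so Σ 1/n^2 = (6*pi**2)/36 = pi**2/6.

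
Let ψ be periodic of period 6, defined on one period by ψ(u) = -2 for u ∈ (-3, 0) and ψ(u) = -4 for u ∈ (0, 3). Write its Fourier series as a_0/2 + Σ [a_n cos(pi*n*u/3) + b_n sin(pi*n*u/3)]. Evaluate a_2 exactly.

a_2 = 1/3 ∫_{-3}^{3} ψ(u) cos(2*pi*u/3) du.
Split the integral at the breakpoints.
Directly, an antiderivative of (-2) cos(2*pi*u/3) is -3*sin(2*pi*u/3)/pi; evaluating from -3 to 0: ∫_{-3}^{0} (-2) cos(2*pi*u/3) du = (0) - (0) = 0.
Directly, an antiderivative of (-4) cos(2*pi*u/3) is -6*sin(2*pi*u/3)/pi; evaluating from 0 to 3: ∫_{0}^{3} (-4) cos(2*pi*u/3) du = (0) - (0) = 0.
Summing the pieces and multiplying by (1/3) gives a_2 = 0.

0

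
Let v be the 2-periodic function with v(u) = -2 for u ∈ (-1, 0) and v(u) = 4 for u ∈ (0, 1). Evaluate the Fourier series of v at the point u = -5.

1

u = -5 differs from u = -1 by -2 full period(s), and the series is 2-periodic.
At u = -1 the one-sided limits are v(-1^-) = 4 and v(-1^+) = -2.
By Dirichlet's theorem the series converges to their average, [(4) + (-2)]/2 = 1.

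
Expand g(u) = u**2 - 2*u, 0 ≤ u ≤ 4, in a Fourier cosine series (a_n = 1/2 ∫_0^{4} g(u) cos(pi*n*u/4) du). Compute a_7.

a_7 = 1/2 ∫_0^{4} (u**2 - 2*u) cos(7*pi*u/4) du.
Integrating by parts twice (tabular method), an antiderivative of (u**2 - 2*u) cos(7*pi*u/4) is 4*u**2*sin(7*pi*u/4)/(7*pi) - 8*u*sin(7*pi*u/4)/(7*pi) + 32*u*cos(7*pi*u/4)/(49*pi**2) - 128*sin(7*pi*u/4)/(343*pi**3) - 32*cos(7*pi*u/4)/(49*pi**2); evaluating from 0 to 4: ∫_{0}^{4} (u**2 - 2*u) cos(7*pi*u/4) du = (-96/(49*pi**2)) - (-32/(49*pi**2)) = -64/(49*pi**2).
Hence a_7 = (1/2)·(-64/(49*pi**2)) = -32/(49*pi**2).

-32/(49*pi**2)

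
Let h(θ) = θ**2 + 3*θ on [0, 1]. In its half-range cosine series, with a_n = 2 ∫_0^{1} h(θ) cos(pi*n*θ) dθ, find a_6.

a_6 = 2 ∫_0^{1} (θ**2 + 3*θ) cos(6*pi*θ) dθ.
Integrating by parts twice (tabular method), an antiderivative of (θ**2 + 3*θ) cos(6*pi*θ) is θ**2*sin(6*pi*θ)/(6*pi) + θ*sin(6*pi*θ)/(2*pi) + θ*cos(6*pi*θ)/(18*pi**2) - sin(6*pi*θ)/(108*pi**3) + cos(6*pi*θ)/(12*pi**2); evaluating from 0 to 1: ∫_{0}^{1} (θ**2 + 3*θ) cos(6*pi*θ) dθ = (5/(36*pi**2)) - (1/(12*pi**2)) = 1/(18*pi**2).
Hence a_6 = 2·(1/(18*pi**2)) = 1/(9*pi**2).

1/(9*pi**2)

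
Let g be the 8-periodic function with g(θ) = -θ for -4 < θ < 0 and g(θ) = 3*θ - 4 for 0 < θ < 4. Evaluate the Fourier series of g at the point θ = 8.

-2

θ = 8 differs from θ = 0 by 1 full period(s), and the series is 8-periodic.
At θ = 0 the one-sided limits are g(0^-) = 0 and g(0^+) = -4.
By Dirichlet's theorem the series converges to their average, [(0) + (-4)]/2 = -2.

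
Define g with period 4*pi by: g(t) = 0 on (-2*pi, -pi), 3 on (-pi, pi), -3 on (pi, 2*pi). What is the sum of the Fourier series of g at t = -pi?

3/2

At t = -pi the one-sided limits are g(-pi^-) = 0 and g(-pi^+) = 3.
By Dirichlet's theorem the series converges to their average, [(0) + (3)]/2 = 3/2.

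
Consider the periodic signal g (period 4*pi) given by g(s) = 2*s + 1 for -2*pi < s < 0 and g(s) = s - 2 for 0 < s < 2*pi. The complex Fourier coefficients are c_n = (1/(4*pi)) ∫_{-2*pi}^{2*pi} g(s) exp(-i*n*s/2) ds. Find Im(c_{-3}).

(-1 + pi)/pi

Since g is real-valued, Im(c_{-3}) = -(1/(4*pi)) ∫_{-2*pi}^{2*pi} g(s) sin(-3*s/2) ds = b_{3}/2.
Split the integral at the breakpoints.
Integrating by parts (boundary term plus one more integral), an antiderivative of (2*s + 1) sin(-3*s/2) is 4*s*cos(3*s/2)/3 - 8*sin(3*s/2)/9 + 2*cos(3*s/2)/3; evaluating from -2*pi to 0: ∫_{-2*pi}^{0} (2*s + 1) sin(-3*s/2) ds = (2/3) - (-2/3 + 8*pi/3) = 4/3 - 8*pi/3.
Integrating by parts (boundary term plus one more integral), an antiderivative of (s - 2) sin(-3*s/2) is 2*s*cos(3*s/2)/3 - 4*sin(3*s/2)/9 - 4*cos(3*s/2)/3; evaluating from 0 to 2*pi: ∫_{0}^{2*pi} (s - 2) sin(-3*s/2) ds = (4/3 - 4*pi/3) - (-4/3) = 8/3 - 4*pi/3.
So ∫_{-2*pi}^{2*pi} g(s) sin(-3*s/2) ds = 4 - 4*pi.
Hence Im(c_{-3}) = (-1/(4*pi))·(4 - 4*pi) = (-1 + pi)/pi.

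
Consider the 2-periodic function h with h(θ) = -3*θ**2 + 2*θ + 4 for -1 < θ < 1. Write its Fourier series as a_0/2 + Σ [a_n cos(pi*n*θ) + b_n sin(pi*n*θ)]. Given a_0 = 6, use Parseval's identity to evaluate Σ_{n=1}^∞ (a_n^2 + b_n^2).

Parseval: a_0^2/2 + Σ_{n≥1} (a_n^2+b_n^2) = ∫_{-1}^{1} h(θ)^2 dθ = 334/15.
Subtract a_0^2/2 = 18: Σ (a_n^2+b_n^2) = 64/15.

64/15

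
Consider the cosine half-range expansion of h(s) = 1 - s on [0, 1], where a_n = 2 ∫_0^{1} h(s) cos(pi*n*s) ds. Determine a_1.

4/pi**2

a_1 = 2 ∫_0^{1} (1 - s) cos(pi*s) ds.
Integrating by parts (boundary term plus one more integral), an antiderivative of (1 - s) cos(pi*s) is -s*sin(pi*s)/pi + sin(pi*s)/pi - cos(pi*s)/pi**2; evaluating from 0 to 1: ∫_{0}^{1} (1 - s) cos(pi*s) ds = (pi**(-2)) - (-1/pi**2) = 2/pi**2.
Hence a_1 = 2·(2/pi**2) = 4/pi**2.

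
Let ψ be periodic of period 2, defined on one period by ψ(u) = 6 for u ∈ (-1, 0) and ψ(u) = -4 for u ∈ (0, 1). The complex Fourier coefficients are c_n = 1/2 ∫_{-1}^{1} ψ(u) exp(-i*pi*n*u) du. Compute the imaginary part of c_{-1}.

-10/pi

Since ψ is real-valued, Im(c_{-1}) = -1/2 ∫_{-1}^{1} ψ(u) sin(-pi*u) du = b_{1}/2.
Split the integral at the breakpoints.
Directly, an antiderivative of (6) sin(-pi*u) is 6*cos(pi*u)/pi; evaluating from -1 to 0: ∫_{-1}^{0} (6) sin(-pi*u) du = (6/pi) - (-6/pi) = 12/pi.
Directly, an antiderivative of (-4) sin(-pi*u) is -4*cos(pi*u)/pi; evaluating from 0 to 1: ∫_{0}^{1} (-4) sin(-pi*u) du = (4/pi) - (-4/pi) = 8/pi.
So ∫_{-1}^{1} ψ(u) sin(-pi*u) du = 20/pi.
Hence Im(c_{-1}) = (-1/2)·(20/pi) = -10/pi.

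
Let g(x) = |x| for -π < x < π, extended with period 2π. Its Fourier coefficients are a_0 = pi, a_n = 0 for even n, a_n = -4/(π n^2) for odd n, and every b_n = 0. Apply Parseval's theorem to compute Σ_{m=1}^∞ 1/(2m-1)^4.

Parseval: a_0^2/2 + Σ a_n^2 = (1/π) ∫_{-π}^{π} g(x)^2 dx = 2*pi**2/3.
Subtract a_0^2/2 = pi**2/2: Σ a_n^2 = pi**2/6.
Only odd n contribute, with a_n^2 = 16/(π^2 n^4), so Σ_{m≥1} 1/(2m-1)^4 = π^2·(pi**2/6)/16 = pi**4/96.

pi**4/96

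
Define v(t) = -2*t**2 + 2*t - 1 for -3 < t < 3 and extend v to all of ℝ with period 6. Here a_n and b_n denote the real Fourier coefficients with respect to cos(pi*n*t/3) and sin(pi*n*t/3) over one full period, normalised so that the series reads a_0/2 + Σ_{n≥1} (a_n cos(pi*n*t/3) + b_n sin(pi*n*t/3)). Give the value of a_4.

a_4 = 1/3 ∫_{-3}^{3} v(t) cos(4*pi*t/3) dt.
Integrating by parts twice (tabular method), an antiderivative of (-2*t**2 + 2*t - 1) cos(4*pi*t/3) is -3*t**2*sin(4*pi*t/3)/(2*pi) + 3*t*sin(4*pi*t/3)/(2*pi) - 9*t*cos(4*pi*t/3)/(4*pi**2) - 3*sin(4*pi*t/3)/(4*pi) + 27*sin(4*pi*t/3)/(16*pi**3) + 9*cos(4*pi*t/3)/(8*pi**2); evaluating from -3 to 3: ∫_{-3}^{3} (-2*t**2 + 2*t - 1) cos(4*pi*t/3) dt = (-45/(8*pi**2)) - (63/(8*pi**2)) = -27/(2*pi**2).
Hence a_4 = (1/3)·(-27/(2*pi**2)) = -9/(2*pi**2).

-9/(2*pi**2)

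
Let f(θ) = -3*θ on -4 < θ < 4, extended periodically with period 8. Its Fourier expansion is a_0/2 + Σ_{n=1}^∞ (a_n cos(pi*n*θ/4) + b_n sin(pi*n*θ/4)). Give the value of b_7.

b_7 = 1/4 ∫_{-4}^{4} f(θ) sin(7*pi*θ/4) dθ.
f is odd and sin(7*pi*θ/4) is odd, so the integrand is even and b_7 = 1/2 ∫_0^{4} f(θ) sin(7*pi*θ/4) dθ.
Integrating by parts (boundary term plus one more integral), an antiderivative of (-3*θ) sin(7*pi*θ/4) is 12*θ*cos(7*pi*θ/4)/(7*pi) - 48*sin(7*pi*θ/4)/(49*pi**2); evaluating from 0 to 4: ∫_{0}^{4} (-3*θ) sin(7*pi*θ/4) dθ = (-48/(7*pi)) - (0) = -48/(7*pi).
Hence b_7 = (1/2)·(-48/(7*pi)) = -24/(7*pi).

-24/(7*pi)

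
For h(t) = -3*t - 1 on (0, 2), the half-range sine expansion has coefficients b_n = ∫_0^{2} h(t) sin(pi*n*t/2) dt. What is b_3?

-16/(3*pi)

b_3 = ∫_0^{2} (-3*t - 1) sin(3*pi*t/2) dt.
Integrating by parts (boundary term plus one more integral), an antiderivative of (-3*t - 1) sin(3*pi*t/2) is 2*t*cos(3*pi*t/2)/pi - 4*sin(3*pi*t/2)/(3*pi**2) + 2*cos(3*pi*t/2)/(3*pi); evaluating from 0 to 2: ∫_{0}^{2} (-3*t - 1) sin(3*pi*t/2) dt = (-14/(3*pi)) - (2/(3*pi)) = -16/(3*pi).
Hence b_3 = -16/(3*pi).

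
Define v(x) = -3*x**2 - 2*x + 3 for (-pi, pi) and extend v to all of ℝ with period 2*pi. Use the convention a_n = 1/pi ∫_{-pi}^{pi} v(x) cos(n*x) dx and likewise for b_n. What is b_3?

b_3 = 1/pi ∫_{-pi}^{pi} v(x) sin(3*x) dx.
Integrating by parts twice (tabular method), an antiderivative of (-3*x**2 - 2*x + 3) sin(3*x) is x**2*cos(3*x) - 2*x*sin(3*x)/3 + 2*x*cos(3*x)/3 - 2*sin(3*x)/9 - 11*cos(3*x)/9; evaluating from -pi to pi: ∫_{-pi}^{pi} (-3*x**2 - 2*x + 3) sin(3*x) dx = (-pi**2 - 2*pi/3 + 11/9) - (-pi**2 + 11/9 + 2*pi/3) = -4*pi/3.
Hence b_3 = (1/pi)·(-4*pi/3) = -4/3.

-4/3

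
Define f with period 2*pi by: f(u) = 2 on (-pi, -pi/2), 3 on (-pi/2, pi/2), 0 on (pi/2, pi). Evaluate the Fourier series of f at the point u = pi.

u = pi differs from u = -pi by 1 full period(s), and the series is 2*pi-periodic.
At u = -pi the one-sided limits are f(-pi^-) = 0 and f(-pi^+) = 2.
By Dirichlet's theorem the series converges to their average, [(0) + (2)]/2 = 1.

1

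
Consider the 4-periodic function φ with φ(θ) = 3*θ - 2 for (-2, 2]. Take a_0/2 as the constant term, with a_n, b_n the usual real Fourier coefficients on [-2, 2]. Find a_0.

-4

a_0 = 1/2 ∫_{-2}^{2} φ(θ) dθ = 1/2 · (-8) = -4.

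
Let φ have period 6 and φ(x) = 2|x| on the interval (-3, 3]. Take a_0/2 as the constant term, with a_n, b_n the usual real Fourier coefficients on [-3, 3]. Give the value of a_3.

-8/(3*pi**2)

a_3 = 1/3 ∫_{-3}^{3} φ(x) cos(pi*x) dx.
φ is even and cos(pi*x) is even, so the integrand is even and a_3 = 2/3 ∫_0^{3} φ(x) cos(pi*x) dx.
Integrating by parts (boundary term plus one more integral), an antiderivative of (2*x) cos(pi*x) is 2*x*sin(pi*x)/pi + 2*cos(pi*x)/pi**2; evaluating from 0 to 3: ∫_{0}^{3} (2*x) cos(pi*x) dx = (-2/pi**2) - (2/pi**2) = -4/pi**2.
Hence a_3 = (2/3)·(-4/pi**2) = -8/(3*pi**2).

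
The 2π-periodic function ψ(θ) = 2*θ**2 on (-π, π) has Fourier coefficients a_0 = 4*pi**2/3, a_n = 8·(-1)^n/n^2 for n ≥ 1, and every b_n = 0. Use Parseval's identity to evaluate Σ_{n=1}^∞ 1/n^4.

pi**4/90

Parseval: a_0^2/2 + Σ a_n^2 = (1/π) ∫_{-π}^{π} ψ(θ)^2 dθ = 8*pi**4/5.
Subtract a_0^2/2 = 8*pi**4/9: Σ a_n^2 = 32*pi**4/45.
Since a_n^2 = 64/n^4, Σ 1/n^4 = pi**4/90.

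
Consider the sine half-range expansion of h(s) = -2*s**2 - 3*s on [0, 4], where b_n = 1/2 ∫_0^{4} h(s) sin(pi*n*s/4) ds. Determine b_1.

-88/pi + 256/pi**3

b_1 = 1/2 ∫_0^{4} (-2*s**2 - 3*s) sin(pi*s/4) ds.
Integrating by parts twice (tabular method), an antiderivative of (-2*s**2 - 3*s) sin(pi*s/4) is 8*s**2*cos(pi*s/4)/pi - 64*s*sin(pi*s/4)/pi**2 + 12*s*cos(pi*s/4)/pi - 48*sin(pi*s/4)/pi**2 - 256*cos(pi*s/4)/pi**3; evaluating from 0 to 4: ∫_{0}^{4} (-2*s**2 - 3*s) sin(pi*s/4) ds = (-176/pi + 256/pi**3) - (-256/pi**3) = -176/pi + 512/pi**3.
Hence b_1 = (1/2)·(-176/pi + 512/pi**3) = -88/pi + 256/pi**3.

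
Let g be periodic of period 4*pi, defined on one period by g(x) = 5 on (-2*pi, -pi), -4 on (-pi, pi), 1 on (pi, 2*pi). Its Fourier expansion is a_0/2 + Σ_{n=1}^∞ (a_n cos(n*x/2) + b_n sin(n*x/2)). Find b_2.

4/pi

b_2 = (1/(2*pi)) ∫_{-2*pi}^{2*pi} g(x) sin(x) dx.
Split the integral at the breakpoints.
Directly, an antiderivative of (5) sin(x) is -5*cos(x); evaluating from -2*pi to -pi: ∫_{-2*pi}^{-pi} (5) sin(x) dx = (5) - (-5) = 10.
Directly, an antiderivative of (-4) sin(x) is 4*cos(x); evaluating from -pi to pi: ∫_{-pi}^{pi} (-4) sin(x) dx = (-4) - (-4) = 0.
Directly, an antiderivative of (1) sin(x) is -cos(x); evaluating from pi to 2*pi: ∫_{pi}^{2*pi} (1) sin(x) dx = (-1) - (1) = -2.
Summing the pieces and multiplying by (1/(2*pi)) gives b_2 = 4/pi.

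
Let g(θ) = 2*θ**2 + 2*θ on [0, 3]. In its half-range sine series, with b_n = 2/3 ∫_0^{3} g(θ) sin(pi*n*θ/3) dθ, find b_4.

-12/pi

b_4 = 2/3 ∫_0^{3} (2*θ**2 + 2*θ) sin(4*pi*θ/3) dθ.
Integrating by parts twice (tabular method), an antiderivative of (2*θ**2 + 2*θ) sin(4*pi*θ/3) is -3*θ**2*cos(4*pi*θ/3)/(2*pi) + 9*θ*sin(4*pi*θ/3)/(4*pi**2) - 3*θ*cos(4*pi*θ/3)/(2*pi) + 9*sin(4*pi*θ/3)/(8*pi**2) + 27*cos(4*pi*θ/3)/(16*pi**3); evaluating from 0 to 3: ∫_{0}^{3} (2*θ**2 + 2*θ) sin(4*pi*θ/3) dθ = (-18/pi + 27/(16*pi**3)) - (27/(16*pi**3)) = -18/pi.
Hence b_4 = (2/3)·(-18/pi) = -12/pi.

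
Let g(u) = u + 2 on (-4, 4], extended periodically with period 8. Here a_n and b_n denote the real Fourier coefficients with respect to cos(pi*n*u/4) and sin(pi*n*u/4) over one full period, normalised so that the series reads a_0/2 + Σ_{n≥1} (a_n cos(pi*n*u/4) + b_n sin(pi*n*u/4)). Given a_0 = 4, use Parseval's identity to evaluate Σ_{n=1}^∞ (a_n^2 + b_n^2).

32/3

Parseval: a_0^2/2 + Σ_{n≥1} (a_n^2+b_n^2) = 1/4 ∫_{-4}^{4} g(u)^2 du = 56/3.
Subtract a_0^2/2 = 8: Σ (a_n^2+b_n^2) = 32/3.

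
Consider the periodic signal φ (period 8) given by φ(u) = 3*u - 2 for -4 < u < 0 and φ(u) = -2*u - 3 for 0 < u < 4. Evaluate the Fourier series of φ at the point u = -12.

u = -12 differs from u = -4 by -1 full period(s), and the series is 8-periodic.
At u = -4 the one-sided limits are φ(-4^-) = -11 and φ(-4^+) = -14.
By Dirichlet's theorem the series converges to their average, [(-11) + (-14)]/2 = -25/2.

-25/2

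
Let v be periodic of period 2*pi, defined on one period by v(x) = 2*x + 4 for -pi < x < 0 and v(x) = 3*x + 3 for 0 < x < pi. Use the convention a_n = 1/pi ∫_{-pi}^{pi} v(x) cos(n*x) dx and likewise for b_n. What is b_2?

b_2 = 1/pi ∫_{-pi}^{pi} v(x) sin(2*x) dx.
Split the integral at the breakpoints.
Integrating by parts (boundary term plus one more integral), an antiderivative of (2*x + 4) sin(2*x) is -x*cos(2*x) + sin(2*x)/2 - 2*cos(2*x); evaluating from -pi to 0: ∫_{-pi}^{0} (2*x + 4) sin(2*x) dx = (-2) - (-2 + pi) = -pi.
Integrating by parts (boundary term plus one more integral), an antiderivative of (3*x + 3) sin(2*x) is -3*x*cos(2*x)/2 + 3*sin(2*x)/4 - 3*cos(2*x)/2; evaluating from 0 to pi: ∫_{0}^{pi} (3*x + 3) sin(2*x) dx = (-3*pi/2 - 3/2) - (-3/2) = -3*pi/2.
Summing the pieces and multiplying by (1/pi) gives b_2 = -5/2.

-5/2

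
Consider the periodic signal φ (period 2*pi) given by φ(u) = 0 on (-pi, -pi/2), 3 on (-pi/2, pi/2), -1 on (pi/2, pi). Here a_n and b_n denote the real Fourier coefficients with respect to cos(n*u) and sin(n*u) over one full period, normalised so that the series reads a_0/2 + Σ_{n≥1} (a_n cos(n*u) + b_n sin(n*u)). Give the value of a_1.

7/pi

a_1 = 1/pi ∫_{-pi}^{pi} φ(u) cos(u) du.
Split the integral at the breakpoints.
∫_{-pi}^{-pi/2} (0) cos(u) du = 0.
Directly, an antiderivative of (3) cos(u) is 3*sin(u); evaluating from -pi/2 to pi/2: ∫_{-pi/2}^{pi/2} (3) cos(u) du = (3) - (-3) = 6.
Directly, an antiderivative of (-1) cos(u) is -sin(u); evaluating from pi/2 to pi: ∫_{pi/2}^{pi} (-1) cos(u) du = (0) - (-1) = 1.
Summing the pieces and multiplying by (1/pi) gives a_1 = 7/pi.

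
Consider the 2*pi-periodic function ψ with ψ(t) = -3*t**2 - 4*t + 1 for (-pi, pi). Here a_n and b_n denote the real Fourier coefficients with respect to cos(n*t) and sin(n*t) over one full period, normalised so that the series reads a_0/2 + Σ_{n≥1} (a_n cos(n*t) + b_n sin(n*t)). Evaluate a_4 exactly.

-3/4

a_4 = 1/pi ∫_{-pi}^{pi} ψ(t) cos(4*t) dt.
Integrating by parts twice (tabular method), an antiderivative of (-3*t**2 - 4*t + 1) cos(4*t) is -3*t**2*sin(4*t)/4 - t*sin(4*t) - 3*t*cos(4*t)/8 + 11*sin(4*t)/32 - cos(4*t)/4; evaluating from -pi to pi: ∫_{-pi}^{pi} (-3*t**2 - 4*t + 1) cos(4*t) dt = (-3*pi/8 - 1/4) - (-1/4 + 3*pi/8) = -3*pi/4.
Hence a_4 = (1/pi)·(-3*pi/4) = -3/4.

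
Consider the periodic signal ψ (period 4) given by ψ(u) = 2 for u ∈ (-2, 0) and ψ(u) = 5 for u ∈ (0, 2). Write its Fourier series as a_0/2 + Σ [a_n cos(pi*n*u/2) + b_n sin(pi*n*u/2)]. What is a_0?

7

a_0 = 1/2 ∫_{-2}^{2} ψ(u) du = 1/2 · (14) = 7.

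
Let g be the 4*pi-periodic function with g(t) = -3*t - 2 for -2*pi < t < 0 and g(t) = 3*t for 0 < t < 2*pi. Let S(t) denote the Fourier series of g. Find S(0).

-1

At t = 0 the one-sided limits are g(0^-) = -2 and g(0^+) = 0.
By Dirichlet's theorem the series converges to their average, [(-2) + (0)]/2 = -1.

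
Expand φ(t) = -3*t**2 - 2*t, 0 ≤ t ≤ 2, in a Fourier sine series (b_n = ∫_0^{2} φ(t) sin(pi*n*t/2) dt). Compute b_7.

b_7 = ∫_0^{2} (-3*t**2 - 2*t) sin(7*pi*t/2) dt.
Integrating by parts twice (tabular method), an antiderivative of (-3*t**2 - 2*t) sin(7*pi*t/2) is 6*t**2*cos(7*pi*t/2)/(7*pi) - 24*t*sin(7*pi*t/2)/(49*pi**2) + 4*t*cos(7*pi*t/2)/(7*pi) - 8*sin(7*pi*t/2)/(49*pi**2) - 48*cos(7*pi*t/2)/(343*pi**3); evaluating from 0 to 2: ∫_{0}^{2} (-3*t**2 - 2*t) sin(7*pi*t/2) dt = (16*(3 - 98*pi**2)/(343*pi**3)) - (-48/(343*pi**3)) = 32*(3 - 49*pi**2)/(343*pi**3).
Hence b_7 = 32*(3 - 49*pi**2)/(343*pi**3).

32*(3 - 49*pi**2)/(343*pi**3)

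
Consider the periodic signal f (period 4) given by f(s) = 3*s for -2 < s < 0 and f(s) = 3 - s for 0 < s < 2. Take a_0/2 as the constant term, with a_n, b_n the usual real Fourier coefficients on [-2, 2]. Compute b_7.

b_7 = 1/2 ∫_{-2}^{2} f(s) sin(7*pi*s/2) ds.
Split the integral at the breakpoints.
Integrating by parts (boundary term plus one more integral), an antiderivative of (3*s) sin(7*pi*s/2) is -6*s*cos(7*pi*s/2)/(7*pi) + 12*sin(7*pi*s/2)/(49*pi**2); evaluating from -2 to 0: ∫_{-2}^{0} (3*s) sin(7*pi*s/2) ds = (0) - (-12/(7*pi)) = 12/(7*pi).
Integrating by parts (boundary term plus one more integral), an antiderivative of (3 - s) sin(7*pi*s/2) is 2*s*cos(7*pi*s/2)/(7*pi) - 4*sin(7*pi*s/2)/(49*pi**2) - 6*cos(7*pi*s/2)/(7*pi); evaluating from 0 to 2: ∫_{0}^{2} (3 - s) sin(7*pi*s/2) ds = (2/(7*pi)) - (-6/(7*pi)) = 8/(7*pi).
Summing the pieces and multiplying by (1/2) gives b_7 = 10/(7*pi).

10/(7*pi)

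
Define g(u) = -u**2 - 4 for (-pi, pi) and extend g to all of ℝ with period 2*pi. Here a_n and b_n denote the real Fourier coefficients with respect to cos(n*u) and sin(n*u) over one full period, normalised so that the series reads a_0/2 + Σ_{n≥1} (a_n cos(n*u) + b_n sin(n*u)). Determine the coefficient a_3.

a_3 = 1/pi ∫_{-pi}^{pi} g(u) cos(3*u) du.
g is even and cos(3*u) is even, so the integrand is even and a_3 = 2/pi ∫_0^{pi} g(u) cos(3*u) du.
Integrating by parts twice (tabular method), an antiderivative of (-u**2 - 4) cos(3*u) is -u**2*sin(3*u)/3 - 2*u*cos(3*u)/9 - 34*sin(3*u)/27; evaluating from 0 to pi: ∫_{0}^{pi} (-u**2 - 4) cos(3*u) du = (2*pi/9) - (0) = 2*pi/9.
Hence a_3 = (2/pi)·(2*pi/9) = 4/9.

4/9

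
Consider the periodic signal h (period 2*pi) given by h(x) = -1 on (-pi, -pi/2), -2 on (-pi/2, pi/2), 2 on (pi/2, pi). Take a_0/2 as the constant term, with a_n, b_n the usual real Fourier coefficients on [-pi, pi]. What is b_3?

b_3 = 1/pi ∫_{-pi}^{pi} h(x) sin(3*x) dx.
Split the integral at the breakpoints.
Directly, an antiderivative of (-1) sin(3*x) is cos(3*x)/3; evaluating from -pi to -pi/2: ∫_{-pi}^{-pi/2} (-1) sin(3*x) dx = (0) - (-1/3) = 1/3.
Directly, an antiderivative of (-2) sin(3*x) is 2*cos(3*x)/3; evaluating from -pi/2 to pi/2: ∫_{-pi/2}^{pi/2} (-2) sin(3*x) dx = (0) - (0) = 0.
Directly, an antiderivative of (2) sin(3*x) is -2*cos(3*x)/3; evaluating from pi/2 to pi: ∫_{pi/2}^{pi} (2) sin(3*x) dx = (2/3) - (0) = 2/3.
Summing the pieces and multiplying by (1/pi) gives b_3 = 1/pi.

1/pi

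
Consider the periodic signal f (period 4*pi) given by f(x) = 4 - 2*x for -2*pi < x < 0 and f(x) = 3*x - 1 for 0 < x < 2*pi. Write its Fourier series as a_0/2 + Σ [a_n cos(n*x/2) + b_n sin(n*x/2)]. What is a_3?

a_3 = (1/(2*pi)) ∫_{-2*pi}^{2*pi} f(x) cos(3*x/2) dx.
Split the integral at the breakpoints.
Integrating by parts (boundary term plus one more integral), an antiderivative of (4 - 2*x) cos(3*x/2) is -4*x*sin(3*x/2)/3 + 8*sin(3*x/2)/3 - 8*cos(3*x/2)/9; evaluating from -2*pi to 0: ∫_{-2*pi}^{0} (4 - 2*x) cos(3*x/2) dx = (-8/9) - (8/9) = -16/9.
Integrating by parts (boundary term plus one more integral), an antiderivative of (3*x - 1) cos(3*x/2) is 2*x*sin(3*x/2) - 2*sin(3*x/2)/3 + 4*cos(3*x/2)/3; evaluating from 0 to 2*pi: ∫_{0}^{2*pi} (3*x - 1) cos(3*x/2) dx = (-4/3) - (4/3) = -8/3.
Summing the pieces and multiplying by (1/(2*pi)) gives a_3 = -20/(9*pi).

-20/(9*pi)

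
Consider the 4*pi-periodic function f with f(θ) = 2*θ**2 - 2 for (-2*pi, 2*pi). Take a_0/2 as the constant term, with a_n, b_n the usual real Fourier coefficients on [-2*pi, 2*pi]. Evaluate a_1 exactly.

-32

a_1 = (1/(2*pi)) ∫_{-2*pi}^{2*pi} f(θ) cos(θ/2) dθ.
f is even and cos(θ/2) is even, so the integrand is even and a_1 = 1/pi ∫_0^{2*pi} f(θ) cos(θ/2) dθ.
Integrating by parts twice (tabular method), an antiderivative of (2*θ**2 - 2) cos(θ/2) is 4*θ**2*sin(θ/2) + 16*θ*cos(θ/2) - 36*sin(θ/2); evaluating from 0 to 2*pi: ∫_{0}^{2*pi} (2*θ**2 - 2) cos(θ/2) dθ = (-32*pi) - (0) = -32*pi.
Hence a_1 = (1/pi)·(-32*pi) = -32.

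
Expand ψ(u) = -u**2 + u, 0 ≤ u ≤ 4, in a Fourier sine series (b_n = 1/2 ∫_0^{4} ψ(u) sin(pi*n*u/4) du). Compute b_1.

b_1 = 1/2 ∫_0^{4} (-u**2 + u) sin(pi*u/4) du.
Integrating by parts twice (tabular method), an antiderivative of (-u**2 + u) sin(pi*u/4) is 4*u**2*cos(pi*u/4)/pi - 32*u*sin(pi*u/4)/pi**2 - 4*u*cos(pi*u/4)/pi + 16*sin(pi*u/4)/pi**2 - 128*cos(pi*u/4)/pi**3; evaluating from 0 to 4: ∫_{0}^{4} (-u**2 + u) sin(pi*u/4) du = (-48/pi + 128/pi**3) - (-128/pi**3) = -48/pi + 256/pi**3.
Hence b_1 = (1/2)·(-48/pi + 256/pi**3) = -24/pi + 128/pi**3.

-24/pi + 128/pi**3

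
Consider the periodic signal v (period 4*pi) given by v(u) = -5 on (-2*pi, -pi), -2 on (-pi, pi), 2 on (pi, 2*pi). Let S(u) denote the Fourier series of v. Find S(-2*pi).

At u = -2*pi the one-sided limits are v(-2*pi^-) = 2 and v(-2*pi^+) = -5.
By Dirichlet's theorem the series converges to their average, [(2) + (-5)]/2 = -3/2.

-3/2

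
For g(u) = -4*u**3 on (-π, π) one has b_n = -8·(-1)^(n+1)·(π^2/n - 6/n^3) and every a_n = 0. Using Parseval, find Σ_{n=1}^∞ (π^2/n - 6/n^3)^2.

pi**6/14

Parseval: Σ b_n^2 = (1/π) ∫_{-π}^{π} g(u)^2 du = 32*pi**6/7.
b_n^2 = 64·(π^2/n - 6/n^3)^2, so the sum equals (32*pi**6/7)/64 = pi**6/14.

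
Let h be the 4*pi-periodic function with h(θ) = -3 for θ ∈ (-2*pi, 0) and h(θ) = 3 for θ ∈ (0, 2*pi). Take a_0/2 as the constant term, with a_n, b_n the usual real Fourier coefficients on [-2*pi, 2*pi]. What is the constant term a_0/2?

a_0 = (1/(2*pi)) ∫_{-2*pi}^{2*pi} h(θ) dθ = (1/(2*pi)) · (0) = 0.
So the constant term a_0/2 = 0.

0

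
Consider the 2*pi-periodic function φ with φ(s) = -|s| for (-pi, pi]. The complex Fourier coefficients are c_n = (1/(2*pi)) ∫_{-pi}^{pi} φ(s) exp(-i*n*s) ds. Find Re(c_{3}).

2/(9*pi)

Since φ is real-valued, Re(c_{3}) = (1/(2*pi)) ∫_{-pi}^{pi} φ(s) cos(3*s) ds = a_{3}/2.
φ is even and cos(3*s) is even, so the integrand is even: ∫_{-pi}^{pi} φ(s) cos(3*s) ds = 2∫_0^{pi} φ(s) cos(3*s) ds.
Integrating by parts (boundary term plus one more integral), an antiderivative of (-s) cos(3*s) is -s*sin(3*s)/3 - cos(3*s)/9; evaluating from 0 to pi: ∫_{0}^{pi} (-s) cos(3*s) ds = (1/9) - (-1/9) = 2/9.
So ∫_{-pi}^{pi} φ(s) cos(3*s) ds = 4/9.
Hence Re(c_{3}) = (1/(2*pi))·(4/9) = 2/(9*pi).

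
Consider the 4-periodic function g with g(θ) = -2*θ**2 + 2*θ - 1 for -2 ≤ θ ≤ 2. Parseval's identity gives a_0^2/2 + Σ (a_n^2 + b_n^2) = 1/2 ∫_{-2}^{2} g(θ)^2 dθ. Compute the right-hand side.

734/15

1/2 ∫_{-2}^{2} g(θ)^2 dθ = 1/2 · (1468/15) = 734/15.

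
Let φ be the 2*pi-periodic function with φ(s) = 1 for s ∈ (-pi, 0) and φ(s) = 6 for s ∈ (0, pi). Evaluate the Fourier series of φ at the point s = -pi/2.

φ is continuous at s = -pi/2 with value 1, so the series converges to 1 there.

1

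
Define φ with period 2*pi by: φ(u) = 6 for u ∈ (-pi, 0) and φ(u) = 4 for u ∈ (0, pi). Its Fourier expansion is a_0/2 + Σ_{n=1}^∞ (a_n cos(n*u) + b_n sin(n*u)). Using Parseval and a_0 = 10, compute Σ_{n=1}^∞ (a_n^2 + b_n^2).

Parseval: a_0^2/2 + Σ_{n≥1} (a_n^2+b_n^2) = 1/pi ∫_{-pi}^{pi} φ(u)^2 du = 52.
Subtract a_0^2/2 = 50: Σ (a_n^2+b_n^2) = 2.

2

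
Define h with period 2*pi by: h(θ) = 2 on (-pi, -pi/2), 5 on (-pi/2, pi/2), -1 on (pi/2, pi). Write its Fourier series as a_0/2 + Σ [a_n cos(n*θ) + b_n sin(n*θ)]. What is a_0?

11/2

a_0 = 1/pi ∫_{-pi}^{pi} h(θ) dθ = 1/pi · (11*pi/2) = 11/2.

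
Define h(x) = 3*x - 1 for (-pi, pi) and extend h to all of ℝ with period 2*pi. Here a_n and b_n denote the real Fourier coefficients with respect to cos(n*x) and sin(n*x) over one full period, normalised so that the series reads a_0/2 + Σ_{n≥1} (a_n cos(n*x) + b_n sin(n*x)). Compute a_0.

a_0 = 1/pi ∫_{-pi}^{pi} h(x) dx = 1/pi · (-2*pi) = -2.

-2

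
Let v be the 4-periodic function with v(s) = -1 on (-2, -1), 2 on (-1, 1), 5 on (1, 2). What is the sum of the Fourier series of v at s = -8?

s = -8 differs from s = 0 by -2 full period(s), and the series is 4-periodic.
v is continuous at s = 0 with value 2, so the series converges to 2 there.

2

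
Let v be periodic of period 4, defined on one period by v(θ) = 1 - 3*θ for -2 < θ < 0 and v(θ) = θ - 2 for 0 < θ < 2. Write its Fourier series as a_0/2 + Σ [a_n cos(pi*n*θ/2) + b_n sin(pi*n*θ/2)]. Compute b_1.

b_1 = 1/2 ∫_{-2}^{2} v(θ) sin(pi*θ/2) dθ.
Split the integral at the breakpoints.
Integrating by parts (boundary term plus one more integral), an antiderivative of (1 - 3*θ) sin(pi*θ/2) is 6*θ*cos(pi*θ/2)/pi - 12*sin(pi*θ/2)/pi**2 - 2*cos(pi*θ/2)/pi; evaluating from -2 to 0: ∫_{-2}^{0} (1 - 3*θ) sin(pi*θ/2) dθ = (-2/pi) - (14/pi) = -16/pi.
Integrating by parts (boundary term plus one more integral), an antiderivative of (θ - 2) sin(pi*θ/2) is -2*θ*cos(pi*θ/2)/pi + 4*sin(pi*θ/2)/pi**2 + 4*cos(pi*θ/2)/pi; evaluating from 0 to 2: ∫_{0}^{2} (θ - 2) sin(pi*θ/2) dθ = (0) - (4/pi) = -4/pi.
Summing the pieces and multiplying by (1/2) gives b_1 = -10/pi.

-10/pi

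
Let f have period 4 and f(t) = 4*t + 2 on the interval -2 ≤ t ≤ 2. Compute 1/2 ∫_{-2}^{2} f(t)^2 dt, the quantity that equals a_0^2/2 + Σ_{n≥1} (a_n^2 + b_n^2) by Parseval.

152/3

1/2 ∫_{-2}^{2} f(t)^2 dt = 1/2 · (304/3) = 152/3.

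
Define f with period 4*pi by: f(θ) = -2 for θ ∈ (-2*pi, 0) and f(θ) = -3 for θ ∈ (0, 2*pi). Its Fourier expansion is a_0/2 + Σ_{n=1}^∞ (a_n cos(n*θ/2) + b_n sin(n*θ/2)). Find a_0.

a_0 = (1/(2*pi)) ∫_{-2*pi}^{2*pi} f(θ) dθ = (1/(2*pi)) · (-10*pi) = -5.

-5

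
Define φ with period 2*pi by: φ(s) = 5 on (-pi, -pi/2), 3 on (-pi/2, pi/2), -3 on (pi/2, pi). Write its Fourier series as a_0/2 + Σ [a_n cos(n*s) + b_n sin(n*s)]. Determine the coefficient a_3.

a_3 = 1/pi ∫_{-pi}^{pi} φ(s) cos(3*s) ds.
Split the integral at the breakpoints.
Directly, an antiderivative of (5) cos(3*s) is 5*sin(3*s)/3; evaluating from -pi to -pi/2: ∫_{-pi}^{-pi/2} (5) cos(3*s) ds = (5/3) - (0) = 5/3.
Directly, an antiderivative of (3) cos(3*s) is sin(3*s); evaluating from -pi/2 to pi/2: ∫_{-pi/2}^{pi/2} (3) cos(3*s) ds = (-1) - (1) = -2.
Directly, an antiderivative of (-3) cos(3*s) is -sin(3*s); evaluating from pi/2 to pi: ∫_{pi/2}^{pi} (-3) cos(3*s) ds = (0) - (1) = -1.
Summing the pieces and multiplying by (1/pi) gives a_3 = -4/(3*pi).

-4/(3*pi)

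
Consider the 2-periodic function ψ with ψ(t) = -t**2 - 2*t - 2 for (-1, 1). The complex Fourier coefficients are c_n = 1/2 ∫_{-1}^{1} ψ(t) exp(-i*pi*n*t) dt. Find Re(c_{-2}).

-1/(2*pi**2)

Since ψ is real-valued, Re(c_{-2}) = 1/2 ∫_{-1}^{1} ψ(t) cos(-2*pi*t) dt = a_{2}/2.
Integrating by parts twice (tabular method), an antiderivative of (-t**2 - 2*t - 2) cos(-2*pi*t) is -t**2*sin(2*pi*t)/(2*pi) - t*sin(2*pi*t)/pi - t*cos(2*pi*t)/(2*pi**2) - sin(2*pi*t)/pi + sin(2*pi*t)/(4*pi**3) - cos(2*pi*t)/(2*pi**2); evaluating from -1 to 1: ∫_{-1}^{1} (-t**2 - 2*t - 2) cos(-2*pi*t) dt = (-1/pi**2) - (0) = -1/pi**2.
Hence Re(c_{-2}) = (1/2)·(-1/pi**2) = -1/(2*pi**2).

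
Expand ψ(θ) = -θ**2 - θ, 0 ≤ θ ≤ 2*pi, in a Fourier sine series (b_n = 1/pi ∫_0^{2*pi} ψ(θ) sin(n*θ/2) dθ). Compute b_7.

b_7 = 1/pi ∫_0^{2*pi} (-θ**2 - θ) sin(7*θ/2) dθ.
Integrating by parts twice (tabular method), an antiderivative of (-θ**2 - θ) sin(7*θ/2) is 2*θ**2*cos(7*θ/2)/7 - 8*θ*sin(7*θ/2)/49 + 2*θ*cos(7*θ/2)/7 - 4*sin(7*θ/2)/49 - 16*cos(7*θ/2)/343; evaluating from 0 to 2*pi: ∫_{0}^{2*pi} (-θ**2 - θ) sin(7*θ/2) dθ = (-8*pi**2/7 - 4*pi/7 + 16/343) - (-16/343) = -8*pi**2/7 - 4*pi/7 + 32/343.
Hence b_7 = (1/pi)·(-8*pi**2/7 - 4*pi/7 + 32/343) = 4*(-98*pi**2 - 49*pi + 8)/(343*pi).

4*(-98*pi**2 - 49*pi + 8)/(343*pi)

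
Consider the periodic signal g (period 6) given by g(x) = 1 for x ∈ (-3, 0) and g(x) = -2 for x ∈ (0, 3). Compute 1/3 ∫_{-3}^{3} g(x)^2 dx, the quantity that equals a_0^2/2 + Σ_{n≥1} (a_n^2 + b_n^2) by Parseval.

5

1/3 ∫_{-3}^{3} g(x)^2 dx = 1/3 · (15) = 5.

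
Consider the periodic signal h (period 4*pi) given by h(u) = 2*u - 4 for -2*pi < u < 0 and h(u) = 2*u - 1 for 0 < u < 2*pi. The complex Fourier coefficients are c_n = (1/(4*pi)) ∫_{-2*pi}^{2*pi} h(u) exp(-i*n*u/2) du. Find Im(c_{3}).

Since h is real-valued, Im(c_{3}) = -(1/(4*pi)) ∫_{-2*pi}^{2*pi} h(u) sin(3*u/2) du = -b_{3}/2.
Split the integral at the breakpoints.
Integrating by parts (boundary term plus one more integral), an antiderivative of (2*u - 4) sin(3*u/2) is -4*u*cos(3*u/2)/3 + 8*sin(3*u/2)/9 + 8*cos(3*u/2)/3; evaluating from -2*pi to 0: ∫_{-2*pi}^{0} (2*u - 4) sin(3*u/2) du = (8/3) - (-8*pi/3 - 8/3) = 16/3 + 8*pi/3.
Integrating by parts (boundary term plus one more integral), an antiderivative of (2*u - 1) sin(3*u/2) is -4*u*cos(3*u/2)/3 + 8*sin(3*u/2)/9 + 2*cos(3*u/2)/3; evaluating from 0 to 2*pi: ∫_{0}^{2*pi} (2*u - 1) sin(3*u/2) du = (-2/3 + 8*pi/3) - (2/3) = -4/3 + 8*pi/3.
So ∫_{-2*pi}^{2*pi} h(u) sin(3*u/2) du = 4 + 16*pi/3.
Hence Im(c_{3}) = (-1/(4*pi))·(4 + 16*pi/3) = -4/3 - 1/pi.

-4/3 - 1/pi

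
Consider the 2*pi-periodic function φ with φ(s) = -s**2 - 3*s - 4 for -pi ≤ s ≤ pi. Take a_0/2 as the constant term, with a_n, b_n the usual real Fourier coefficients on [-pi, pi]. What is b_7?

-6/7

b_7 = 1/pi ∫_{-pi}^{pi} φ(s) sin(7*s) ds.
Integrating by parts twice (tabular method), an antiderivative of (-s**2 - 3*s - 4) sin(7*s) is s**2*cos(7*s)/7 - 2*s*sin(7*s)/49 + 3*s*cos(7*s)/7 - 3*sin(7*s)/49 + 194*cos(7*s)/343; evaluating from -pi to pi: ∫_{-pi}^{pi} (-s**2 - 3*s - 4) sin(7*s) ds = (-pi**2/7 - 3*pi/7 - 194/343) - (-pi**2/7 - 194/343 + 3*pi/7) = -6*pi/7.
Hence b_7 = (1/pi)·(-6*pi/7) = -6/7.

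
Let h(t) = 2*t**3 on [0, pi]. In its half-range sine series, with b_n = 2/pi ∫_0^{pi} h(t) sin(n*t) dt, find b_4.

b_4 = 2/pi ∫_0^{pi} (2*t**3) sin(4*t) dt.
Integrating by parts three times (tabular method), an antiderivative of (2*t**3) sin(4*t) is -t**3*cos(4*t)/2 + 3*t**2*sin(4*t)/8 + 3*t*cos(4*t)/16 - 3*sin(4*t)/64; evaluating from 0 to pi: ∫_{0}^{pi} (2*t**3) sin(4*t) dt = (pi*(3 - 8*pi**2)/16) - (0) = pi*(3 - 8*pi**2)/16.
Hence b_4 = (2/pi)·(pi*(3 - 8*pi**2)/16) = 3/8 - pi**2.

3/8 - pi**2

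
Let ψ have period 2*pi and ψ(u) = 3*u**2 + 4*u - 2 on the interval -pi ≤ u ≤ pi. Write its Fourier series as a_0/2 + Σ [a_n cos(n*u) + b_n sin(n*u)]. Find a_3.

a_3 = 1/pi ∫_{-pi}^{pi} ψ(u) cos(3*u) du.
Integrating by parts twice (tabular method), an antiderivative of (3*u**2 + 4*u - 2) cos(3*u) is u**2*sin(3*u) + 4*u*sin(3*u)/3 + 2*u*cos(3*u)/3 - 8*sin(3*u)/9 + 4*cos(3*u)/9; evaluating from -pi to pi: ∫_{-pi}^{pi} (3*u**2 + 4*u - 2) cos(3*u) du = (-2*pi/3 - 4/9) - (-4/9 + 2*pi/3) = -4*pi/3.
Hence a_3 = (1/pi)·(-4*pi/3) = -4/3.

-4/3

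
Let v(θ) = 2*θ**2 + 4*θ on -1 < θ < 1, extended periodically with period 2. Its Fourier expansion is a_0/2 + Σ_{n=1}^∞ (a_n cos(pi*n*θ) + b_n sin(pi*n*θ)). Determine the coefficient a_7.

a_7 = ∫_{-1}^{1} v(θ) cos(7*pi*θ) dθ.
Integrating by parts twice (tabular method), an antiderivative of (2*θ**2 + 4*θ) cos(7*pi*θ) is 2*θ**2*sin(7*pi*θ)/(7*pi) + 4*θ*sin(7*pi*θ)/(7*pi) + 4*θ*cos(7*pi*θ)/(49*pi**2) - 4*sin(7*pi*θ)/(343*pi**3) + 4*cos(7*pi*θ)/(49*pi**2); evaluating from -1 to 1: ∫_{-1}^{1} (2*θ**2 + 4*θ) cos(7*pi*θ) dθ = (-8/(49*pi**2)) - (0) = -8/(49*pi**2).
Hence a_7 = -8/(49*pi**2).

-8/(49*pi**2)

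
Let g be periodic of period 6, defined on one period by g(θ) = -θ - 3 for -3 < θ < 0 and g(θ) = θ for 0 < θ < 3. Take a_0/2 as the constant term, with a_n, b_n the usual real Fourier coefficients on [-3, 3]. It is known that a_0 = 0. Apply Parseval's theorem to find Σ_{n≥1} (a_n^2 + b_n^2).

Parseval: a_0^2/2 + Σ_{n≥1} (a_n^2+b_n^2) = 1/3 ∫_{-3}^{3} g(θ)^2 dθ = 6.
Subtract a_0^2/2 = 0: Σ (a_n^2+b_n^2) = 6.

6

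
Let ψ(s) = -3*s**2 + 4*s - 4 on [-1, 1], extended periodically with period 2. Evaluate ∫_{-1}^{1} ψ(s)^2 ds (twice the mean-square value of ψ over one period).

934/15

∫_{-1}^{1} ψ(s)^2 ds = 934/15.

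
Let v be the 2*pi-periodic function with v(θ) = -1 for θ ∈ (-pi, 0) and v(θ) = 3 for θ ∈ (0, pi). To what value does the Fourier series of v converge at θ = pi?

1

At θ = pi the one-sided limits are v(pi^-) = 3 and v(pi^+) = -1.
By Dirichlet's theorem the series converges to their average, [(3) + (-1)]/2 = 1.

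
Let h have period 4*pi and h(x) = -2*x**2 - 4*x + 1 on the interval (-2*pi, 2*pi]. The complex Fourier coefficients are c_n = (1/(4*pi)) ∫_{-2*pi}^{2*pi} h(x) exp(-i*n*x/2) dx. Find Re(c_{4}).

-1

Since h is real-valued, Re(c_{4}) = (1/(4*pi)) ∫_{-2*pi}^{2*pi} h(x) cos(2*x) dx = a_{4}/2.
Integrating by parts twice (tabular method), an antiderivative of (-2*x**2 - 4*x + 1) cos(2*x) is -x**2*sin(2*x) - 2*x*sin(2*x) - x*cos(2*x) + sin(2*x) - cos(2*x); evaluating from -2*pi to 2*pi: ∫_{-2*pi}^{2*pi} (-2*x**2 - 4*x + 1) cos(2*x) dx = (-2*pi - 1) - (-1 + 2*pi) = -4*pi.
Hence Re(c_{4}) = (1/(4*pi))·(-4*pi) = -1.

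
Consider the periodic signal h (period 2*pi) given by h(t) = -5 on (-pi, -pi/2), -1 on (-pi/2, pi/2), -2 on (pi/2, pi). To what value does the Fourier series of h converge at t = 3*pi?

t = 3*pi differs from t = pi by 1 full period(s), and the series is 2*pi-periodic.
At t = pi the one-sided limits are h(pi^-) = -2 and h(pi^+) = -5.
By Dirichlet's theorem the series converges to their average, [(-2) + (-5)]/2 = -7/2.

-7/2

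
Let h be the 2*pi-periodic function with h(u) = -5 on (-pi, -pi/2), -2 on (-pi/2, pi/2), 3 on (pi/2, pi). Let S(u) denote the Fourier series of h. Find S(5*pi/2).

u = 5*pi/2 differs from u = pi/2 by 1 full period(s), and the series is 2*pi-periodic.
At u = pi/2 the one-sided limits are h(pi/2^-) = -2 and h(pi/2^+) = 3.
By Dirichlet's theorem the series converges to their average, [(-2) + (3)]/2 = 1/2.

1/2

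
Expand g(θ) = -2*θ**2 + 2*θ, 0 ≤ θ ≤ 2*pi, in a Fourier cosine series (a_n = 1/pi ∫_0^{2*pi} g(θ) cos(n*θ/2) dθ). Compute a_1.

a_1 = 1/pi ∫_0^{2*pi} (-2*θ**2 + 2*θ) cos(θ/2) dθ.
Integrating by parts twice (tabular method), an antiderivative of (-2*θ**2 + 2*θ) cos(θ/2) is -4*θ**2*sin(θ/2) + 4*θ*sin(θ/2) - 16*θ*cos(θ/2) + 32*sin(θ/2) + 8*cos(θ/2); evaluating from 0 to 2*pi: ∫_{0}^{2*pi} (-2*θ**2 + 2*θ) cos(θ/2) dθ = (-8 + 32*pi) - (8) = -16 + 32*pi.
Hence a_1 = (1/pi)·(-16 + 32*pi) = 32 - 16/pi.

32 - 16/pi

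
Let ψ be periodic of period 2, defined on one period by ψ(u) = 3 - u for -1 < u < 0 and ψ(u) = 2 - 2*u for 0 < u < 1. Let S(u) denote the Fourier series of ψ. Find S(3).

u = 3 differs from u = 1 by 1 full period(s), and the series is 2-periodic.
At u = 1 the one-sided limits are ψ(1^-) = 0 and ψ(1^+) = 4.
By Dirichlet's theorem the series converges to their average, [(0) + (4)]/2 = 2.

2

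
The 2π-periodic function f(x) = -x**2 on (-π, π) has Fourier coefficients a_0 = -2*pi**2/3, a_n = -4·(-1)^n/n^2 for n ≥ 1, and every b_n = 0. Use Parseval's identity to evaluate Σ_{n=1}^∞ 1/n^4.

Parseval: a_0^2/2 + Σ a_n^2 = (1/π) ∫_{-π}^{π} f(x)^2 dx = 2*pi**4/5.
Subtract a_0^2/2 = 2*pi**4/9: Σ a_n^2 = 8*pi**4/45.
Since a_n^2 = 16/n^4, Σ 1/n^4 = pi**4/90.

pi**4/90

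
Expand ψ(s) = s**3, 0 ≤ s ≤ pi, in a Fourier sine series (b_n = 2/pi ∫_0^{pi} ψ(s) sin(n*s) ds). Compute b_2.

3/2 - pi**2

b_2 = 2/pi ∫_0^{pi} (s**3) sin(2*s) ds.
Integrating by parts three times (tabular method), an antiderivative of (s**3) sin(2*s) is -s**3*cos(2*s)/2 + 3*s**2*sin(2*s)/4 + 3*s*cos(2*s)/4 - 3*sin(2*s)/8; evaluating from 0 to pi: ∫_{0}^{pi} (s**3) sin(2*s) ds = (pi*(3 - 2*pi**2)/4) - (0) = pi*(3 - 2*pi**2)/4.
Hence b_2 = (2/pi)·(pi*(3 - 2*pi**2)/4) = 3/2 - pi**2.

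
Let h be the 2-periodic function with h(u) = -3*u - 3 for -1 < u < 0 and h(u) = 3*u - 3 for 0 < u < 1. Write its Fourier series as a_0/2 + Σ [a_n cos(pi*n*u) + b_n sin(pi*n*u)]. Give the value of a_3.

a_3 = ∫_{-1}^{1} h(u) cos(3*pi*u) du.
h is even and cos(3*pi*u) is even, so the integrand is even and a_3 = 2 ∫_0^{1} h(u) cos(3*pi*u) du.
Integrating by parts (boundary term plus one more integral), an antiderivative of (3*u - 3) cos(3*pi*u) is u*sin(3*pi*u)/pi - sin(3*pi*u)/pi + cos(3*pi*u)/(3*pi**2); evaluating from 0 to 1: ∫_{0}^{1} (3*u - 3) cos(3*pi*u) du = (-1/(3*pi**2)) - (1/(3*pi**2)) = -2/(3*pi**2).
Hence a_3 = 2·(-2/(3*pi**2)) = -4/(3*pi**2).

-4/(3*pi**2)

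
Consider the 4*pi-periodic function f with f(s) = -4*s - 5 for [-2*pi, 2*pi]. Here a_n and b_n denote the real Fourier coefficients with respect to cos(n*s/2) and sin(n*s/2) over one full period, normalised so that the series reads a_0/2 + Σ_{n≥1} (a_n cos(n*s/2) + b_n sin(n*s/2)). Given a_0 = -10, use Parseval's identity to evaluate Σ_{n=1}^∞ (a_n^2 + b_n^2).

128*pi**2/3

Parseval: a_0^2/2 + Σ_{n≥1} (a_n^2+b_n^2) = (1/(2*pi)) ∫_{-2*pi}^{2*pi} f(s)^2 ds = 50 + 128*pi**2/3.
Subtract a_0^2/2 = 50: Σ (a_n^2+b_n^2) = 128*pi**2/3.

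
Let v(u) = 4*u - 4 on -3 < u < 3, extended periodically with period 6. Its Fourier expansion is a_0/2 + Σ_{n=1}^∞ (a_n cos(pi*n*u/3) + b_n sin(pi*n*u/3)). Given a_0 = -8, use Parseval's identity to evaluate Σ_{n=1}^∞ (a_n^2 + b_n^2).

96

Parseval: a_0^2/2 + Σ_{n≥1} (a_n^2+b_n^2) = 1/3 ∫_{-3}^{3} v(u)^2 du = 128.
Subtract a_0^2/2 = 32: Σ (a_n^2+b_n^2) = 96.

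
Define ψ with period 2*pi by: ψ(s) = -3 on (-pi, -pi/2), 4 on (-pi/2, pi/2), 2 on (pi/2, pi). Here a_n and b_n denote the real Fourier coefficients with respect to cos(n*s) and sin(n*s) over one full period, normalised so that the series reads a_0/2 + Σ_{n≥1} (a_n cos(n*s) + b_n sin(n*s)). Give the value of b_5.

b_5 = 1/pi ∫_{-pi}^{pi} ψ(s) sin(5*s) ds.
Split the integral at the breakpoints.
Directly, an antiderivative of (-3) sin(5*s) is 3*cos(5*s)/5; evaluating from -pi to -pi/2: ∫_{-pi}^{-pi/2} (-3) sin(5*s) ds = (0) - (-3/5) = 3/5.
Directly, an antiderivative of (4) sin(5*s) is -4*cos(5*s)/5; evaluating from -pi/2 to pi/2: ∫_{-pi/2}^{pi/2} (4) sin(5*s) ds = (0) - (0) = 0.
Directly, an antiderivative of (2) sin(5*s) is -2*cos(5*s)/5; evaluating from pi/2 to pi: ∫_{pi/2}^{pi} (2) sin(5*s) ds = (2/5) - (0) = 2/5.
Summing the pieces and multiplying by (1/pi) gives b_5 = 1/pi.

1/pi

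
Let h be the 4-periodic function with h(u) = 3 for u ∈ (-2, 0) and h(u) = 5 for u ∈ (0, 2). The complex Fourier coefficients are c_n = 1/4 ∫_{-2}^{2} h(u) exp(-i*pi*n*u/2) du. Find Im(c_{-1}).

Since h is real-valued, Im(c_{-1}) = -1/4 ∫_{-2}^{2} h(u) sin(-pi*u/2) du = b_{1}/2.
Split the integral at the breakpoints.
Directly, an antiderivative of (3) sin(-pi*u/2) is 6*cos(pi*u/2)/pi; evaluating from -2 to 0: ∫_{-2}^{0} (3) sin(-pi*u/2) du = (6/pi) - (-6/pi) = 12/pi.
Directly, an antiderivative of (5) sin(-pi*u/2) is 10*cos(pi*u/2)/pi; evaluating from 0 to 2: ∫_{0}^{2} (5) sin(-pi*u/2) du = (-10/pi) - (10/pi) = -20/pi.
So ∫_{-2}^{2} h(u) sin(-pi*u/2) du = -8/pi.
Hence Im(c_{-1}) = (-1/4)·(-8/pi) = 2/pi.

2/pi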